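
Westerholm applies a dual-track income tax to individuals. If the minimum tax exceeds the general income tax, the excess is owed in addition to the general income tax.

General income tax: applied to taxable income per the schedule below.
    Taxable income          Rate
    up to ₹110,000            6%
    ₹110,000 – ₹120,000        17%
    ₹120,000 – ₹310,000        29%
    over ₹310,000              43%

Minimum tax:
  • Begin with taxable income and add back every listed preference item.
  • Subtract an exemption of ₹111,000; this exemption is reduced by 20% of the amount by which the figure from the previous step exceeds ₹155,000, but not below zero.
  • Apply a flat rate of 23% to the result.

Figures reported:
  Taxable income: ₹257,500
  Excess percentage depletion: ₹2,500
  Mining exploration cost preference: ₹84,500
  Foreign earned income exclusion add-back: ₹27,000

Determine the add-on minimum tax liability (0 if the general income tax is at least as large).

₹21,699

General income tax:
  ₹110,000 × 6% = ₹6,600
  ₹10,000 × 17% = ₹1,700
  ₹137,500 × 29% = ₹39,875
  → ₹48,175

Minimum tax:
  Adjusted income: ₹257,500 + ₹2,500 + ₹84,500 + ₹27,000 = ₹371,500
  Exemption: ₹111,000 − 20% × (₹371,500 − ₹155,000) = ₹111,000 − ₹43,300 = ₹67,700
  Base: ₹371,500 − ₹67,700 = ₹303,800
  ₹303,800 × 23% = ₹69,874

Excess of minimum tax over general income tax: ₹69,874 − ₹48,175 = ₹21,699.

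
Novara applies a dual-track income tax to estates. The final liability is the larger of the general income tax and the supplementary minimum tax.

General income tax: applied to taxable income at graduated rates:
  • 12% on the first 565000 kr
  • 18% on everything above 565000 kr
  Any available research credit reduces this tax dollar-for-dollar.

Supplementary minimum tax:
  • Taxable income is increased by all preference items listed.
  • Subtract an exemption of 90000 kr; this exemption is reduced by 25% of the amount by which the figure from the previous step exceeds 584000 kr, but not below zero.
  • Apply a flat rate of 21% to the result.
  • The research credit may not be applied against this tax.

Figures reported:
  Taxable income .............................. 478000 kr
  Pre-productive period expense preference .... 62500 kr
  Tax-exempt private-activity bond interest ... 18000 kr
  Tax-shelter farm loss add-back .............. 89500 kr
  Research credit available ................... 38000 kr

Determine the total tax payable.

General income tax:
  478000 kr × 12% = 57360 kr
  Less research credit 38000 kr → 19360 kr

Supplementary minimum tax:
  Adjusted income: 478000 kr + 62500 kr + 18000 kr + 89500 kr = 648000 kr
  Exemption: 90000 kr − 25% × (648000 kr − 584000 kr) = 90000 kr − 16000 kr = 74000 kr
  Base: 648000 kr − 74000 kr = 574000 kr
  574000 kr × 21% = 120540 kr

120540 kr > 19360 kr, so the supplementary minimum tax is the binding amount.

120540 kr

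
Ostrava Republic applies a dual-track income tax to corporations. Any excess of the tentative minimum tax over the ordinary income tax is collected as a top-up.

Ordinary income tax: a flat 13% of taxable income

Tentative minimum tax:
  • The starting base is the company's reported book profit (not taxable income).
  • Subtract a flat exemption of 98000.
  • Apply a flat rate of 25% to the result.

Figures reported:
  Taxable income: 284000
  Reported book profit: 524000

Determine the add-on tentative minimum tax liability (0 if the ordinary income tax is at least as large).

Ordinary income tax:
  284000 × 13% = 36920

Tentative minimum tax:
  Base (reported book profit): 524000
  Less exemption 98000 → base 426000
  426000 × 25% = 106500

Excess of tentative minimum tax over ordinary income tax: 106500 − 36920 = 69580.

69580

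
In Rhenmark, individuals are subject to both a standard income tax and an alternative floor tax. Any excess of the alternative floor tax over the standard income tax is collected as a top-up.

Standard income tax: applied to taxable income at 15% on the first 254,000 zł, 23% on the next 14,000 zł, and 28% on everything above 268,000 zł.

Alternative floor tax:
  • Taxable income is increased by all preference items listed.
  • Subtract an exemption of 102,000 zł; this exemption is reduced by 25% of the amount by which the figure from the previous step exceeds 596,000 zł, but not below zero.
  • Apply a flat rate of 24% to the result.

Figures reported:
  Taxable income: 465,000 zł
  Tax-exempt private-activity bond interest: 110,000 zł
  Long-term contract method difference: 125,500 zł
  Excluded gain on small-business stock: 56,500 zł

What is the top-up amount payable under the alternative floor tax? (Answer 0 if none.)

Standard income tax:
  254,000 zł × 15% = 38,100 zł
  14,000 zł × 23% = 3,220 zł
  197,000 zł × 28% = 55,160 zł
  → 96,480 zł

Alternative floor tax:
  Adjusted income: 465,000 zł + 110,000 zł + 125,500 zł + 56,500 zł = 757,000 zł
  Exemption: 102,000 zł − 25% × (757,000 zł − 596,000 zł) = 102,000 zł − 40,250 zł = 61,750 zł
  Base: 757,000 zł − 61,750 zł = 695,250 zł
  695,250 zł × 24% = 166,860 zł

Excess of alternative floor tax over standard income tax: 166,860 zł − 96,480 zł = 70,380 zł.

70,380 zł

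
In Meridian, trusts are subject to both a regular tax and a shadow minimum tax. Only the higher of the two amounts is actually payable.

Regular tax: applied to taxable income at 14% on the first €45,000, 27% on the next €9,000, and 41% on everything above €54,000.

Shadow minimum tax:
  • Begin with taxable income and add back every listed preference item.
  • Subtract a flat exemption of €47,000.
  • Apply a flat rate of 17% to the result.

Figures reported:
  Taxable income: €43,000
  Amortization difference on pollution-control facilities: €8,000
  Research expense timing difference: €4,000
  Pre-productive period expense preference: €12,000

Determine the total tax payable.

Regular tax:
  €43,000 × 14% = €6,020

Shadow minimum tax:
  Adjusted income: €43,000 + €8,000 + €4,000 + €12,000 = €67,000
  Less exemption €47,000 → base €20,000
  €20,000 × 17% = €3,400

€6,020 > €3,400, so the regular tax governs.

€6,020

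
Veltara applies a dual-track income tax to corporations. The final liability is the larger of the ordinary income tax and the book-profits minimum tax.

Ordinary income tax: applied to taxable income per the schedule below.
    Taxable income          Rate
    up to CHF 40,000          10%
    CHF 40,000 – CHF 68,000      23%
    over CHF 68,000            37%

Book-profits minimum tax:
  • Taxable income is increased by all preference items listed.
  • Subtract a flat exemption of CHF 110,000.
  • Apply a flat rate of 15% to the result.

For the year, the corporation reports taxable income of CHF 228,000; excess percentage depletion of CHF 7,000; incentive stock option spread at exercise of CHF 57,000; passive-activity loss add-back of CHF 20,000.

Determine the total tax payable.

CHF 69,640

Book-profits minimum tax:
  Adjusted income: CHF 228,000 + CHF 7,000 + CHF 57,000 + CHF 20,000 = CHF 312,000
  Less exemption CHF 110,000 → base CHF 202,000
  CHF 202,000 × 15% = CHF 30,300

Ordinary income tax:
  CHF 40,000 × 10% = CHF 4,000
  CHF 28,000 × 23% = CHF 6,440
  CHF 160,000 × 37% = CHF 59,200
  → CHF 69,640

CHF 69,640 > CHF 30,300, so the ordinary income tax governs.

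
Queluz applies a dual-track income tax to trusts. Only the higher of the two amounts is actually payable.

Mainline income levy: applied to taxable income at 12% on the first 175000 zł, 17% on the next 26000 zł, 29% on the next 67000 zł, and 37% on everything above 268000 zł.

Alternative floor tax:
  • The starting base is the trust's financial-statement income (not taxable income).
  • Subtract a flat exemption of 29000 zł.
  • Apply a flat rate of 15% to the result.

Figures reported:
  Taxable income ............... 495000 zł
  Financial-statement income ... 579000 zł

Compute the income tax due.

128840 zł

Alternative floor tax:
  Base (financial-statement income): 579000 zł
  Less exemption 29000 zł → base 550000 zł
  550000 zł × 15% = 82500 zł

Mainline income levy:
  175000 zł × 12% = 21000 zł
  26000 zł × 17% = 4420 zł
  67000 zł × 29% = 19430 zł
  227000 zł × 37% = 83990 zł
  → 128840 zł

128840 zł > 82500 zł, so the mainline income levy governs.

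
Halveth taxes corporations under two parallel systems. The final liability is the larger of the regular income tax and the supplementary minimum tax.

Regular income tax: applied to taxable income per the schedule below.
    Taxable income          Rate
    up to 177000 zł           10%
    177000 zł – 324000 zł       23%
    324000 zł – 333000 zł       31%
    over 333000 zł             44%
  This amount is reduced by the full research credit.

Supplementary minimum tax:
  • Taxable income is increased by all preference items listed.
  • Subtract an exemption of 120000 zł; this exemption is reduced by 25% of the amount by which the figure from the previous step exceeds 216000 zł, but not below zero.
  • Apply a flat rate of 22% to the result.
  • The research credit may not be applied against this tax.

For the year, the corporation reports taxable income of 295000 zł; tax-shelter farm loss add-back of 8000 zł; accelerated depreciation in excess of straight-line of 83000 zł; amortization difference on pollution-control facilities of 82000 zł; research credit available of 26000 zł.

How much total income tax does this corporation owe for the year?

90420 zł

Regular income tax:
  177000 zł × 10% = 17700 zł
  118000 zł × 23% = 27140 zł
  → 44840 zł
  Less research credit 26000 zł → 18840 zł

Supplementary minimum tax:
  Adjusted income: 295000 zł + 8000 zł + 83000 zł + 82000 zł = 468000 zł
  Exemption: 120000 zł − 25% × (468000 zł − 216000 zł) = 120000 zł − 63000 zł = 57000 zł
  Base: 468000 zł − 57000 zł = 411000 zł
  411000 zł × 22% = 90420 zł

90420 zł > 18840 zł, so the supplementary minimum tax is the binding amount.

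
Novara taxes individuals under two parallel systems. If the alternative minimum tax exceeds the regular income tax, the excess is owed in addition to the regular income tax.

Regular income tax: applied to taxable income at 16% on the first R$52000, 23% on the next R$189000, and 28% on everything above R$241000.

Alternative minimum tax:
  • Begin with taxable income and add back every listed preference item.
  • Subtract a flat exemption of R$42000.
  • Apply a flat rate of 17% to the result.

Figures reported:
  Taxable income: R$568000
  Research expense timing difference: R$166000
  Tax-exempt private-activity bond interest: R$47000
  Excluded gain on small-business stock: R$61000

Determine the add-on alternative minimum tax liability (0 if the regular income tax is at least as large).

R$0

Regular income tax:
  R$52000 × 16% = R$8320
  R$189000 × 23% = R$43470
  R$327000 × 28% = R$91560
  → R$143350

Alternative minimum tax:
  Adjusted income: R$568000 + R$166000 + R$47000 + R$61000 = R$842000
  Less exemption R$42000 → base R$800000
  R$800000 × 17% = R$136000

R$136000 ≤ R$143350, so no add-on is due.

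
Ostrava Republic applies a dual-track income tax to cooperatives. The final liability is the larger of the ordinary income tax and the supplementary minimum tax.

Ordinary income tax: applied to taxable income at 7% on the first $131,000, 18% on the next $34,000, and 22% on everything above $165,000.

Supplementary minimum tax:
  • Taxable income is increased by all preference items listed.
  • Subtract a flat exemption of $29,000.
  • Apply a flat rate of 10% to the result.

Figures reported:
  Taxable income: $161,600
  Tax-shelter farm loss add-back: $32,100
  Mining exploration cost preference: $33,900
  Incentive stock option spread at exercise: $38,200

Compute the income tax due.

Supplementary minimum tax:
  Adjusted income: $161,600 + $32,100 + $33,900 + $38,200 = $265,800
  Less exemption $29,000 → base $236,800
  $236,800 × 10% = $23,680

Ordinary income tax:
  $131,000 × 7% = $9,170
  $30,600 × 18% = $5,508
  → $14,678

$23,680 > $14,678, so the supplementary minimum tax is the binding amount.

$23,680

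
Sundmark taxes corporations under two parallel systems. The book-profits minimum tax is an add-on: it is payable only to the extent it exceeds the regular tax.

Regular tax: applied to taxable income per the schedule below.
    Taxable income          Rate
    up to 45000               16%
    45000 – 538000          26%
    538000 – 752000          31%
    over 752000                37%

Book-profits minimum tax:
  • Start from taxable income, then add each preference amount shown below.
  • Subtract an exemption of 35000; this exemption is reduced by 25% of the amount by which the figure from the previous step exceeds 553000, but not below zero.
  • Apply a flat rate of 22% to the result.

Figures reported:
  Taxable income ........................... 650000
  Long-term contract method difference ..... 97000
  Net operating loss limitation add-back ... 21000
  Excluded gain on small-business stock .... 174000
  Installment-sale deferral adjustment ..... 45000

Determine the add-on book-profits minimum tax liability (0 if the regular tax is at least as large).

Regular tax:
  45000 × 16% = 7200
  493000 × 26% = 128180
  112000 × 31% = 34720
  → 170100

Book-profits minimum tax:
  Adjusted income: 650000 + 97000 + 21000 + 174000 + 45000 = 987000
  Exemption: 25% × (987000 − 553000) = 108500 ≥ 35000, so the exemption is fully phased out
  Base: 987000 − 0 = 987000
  987000 × 22% = 217140

Excess of book-profits minimum tax over regular tax: 217140 − 170100 = 47040.

47040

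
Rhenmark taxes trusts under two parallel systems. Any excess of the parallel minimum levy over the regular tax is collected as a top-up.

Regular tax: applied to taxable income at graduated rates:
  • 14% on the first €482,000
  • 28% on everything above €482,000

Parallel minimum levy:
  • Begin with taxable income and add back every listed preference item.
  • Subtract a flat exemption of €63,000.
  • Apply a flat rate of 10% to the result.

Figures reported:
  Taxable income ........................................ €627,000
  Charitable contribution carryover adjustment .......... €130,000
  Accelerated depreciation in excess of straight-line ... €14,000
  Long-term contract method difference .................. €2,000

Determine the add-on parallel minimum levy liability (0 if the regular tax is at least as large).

€0

Parallel minimum levy:
  Adjusted income: €627,000 + €130,000 + €14,000 + €2,000 = €773,000
  Less exemption €63,000 → base €710,000
  €710,000 × 10% = €71,000

Regular tax:
  €482,000 × 14% = €67,480
  €145,000 × 28% = €40,600
  → €108,080

€71,000 ≤ €108,080, so no add-on is due.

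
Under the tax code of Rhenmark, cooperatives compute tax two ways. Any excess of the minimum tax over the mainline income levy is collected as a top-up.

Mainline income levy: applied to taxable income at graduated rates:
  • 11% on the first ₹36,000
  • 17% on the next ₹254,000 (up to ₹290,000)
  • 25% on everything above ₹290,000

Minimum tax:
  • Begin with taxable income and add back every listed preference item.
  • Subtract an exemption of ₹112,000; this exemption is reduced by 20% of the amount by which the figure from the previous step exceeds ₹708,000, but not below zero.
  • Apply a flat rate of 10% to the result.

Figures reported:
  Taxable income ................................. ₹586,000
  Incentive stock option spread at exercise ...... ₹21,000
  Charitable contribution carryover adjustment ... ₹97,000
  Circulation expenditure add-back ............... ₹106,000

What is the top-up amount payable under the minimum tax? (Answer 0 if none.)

₹0

Mainline income levy:
  ₹36,000 × 11% = ₹3,960
  ₹254,000 × 17% = ₹43,180
  ₹296,000 × 25% = ₹74,000
  → ₹121,140

Minimum tax:
  Adjusted income: ₹586,000 + ₹21,000 + ₹97,000 + ₹106,000 = ₹810,000
  Exemption: ₹112,000 − 20% × (₹810,000 − ₹708,000) = ₹112,000 − ₹20,400 = ₹91,600
  Base: ₹810,000 − ₹91,600 = ₹718,400
  ₹718,400 × 10% = ₹71,840

₹71,840 ≤ ₹121,140, so no add-on is due.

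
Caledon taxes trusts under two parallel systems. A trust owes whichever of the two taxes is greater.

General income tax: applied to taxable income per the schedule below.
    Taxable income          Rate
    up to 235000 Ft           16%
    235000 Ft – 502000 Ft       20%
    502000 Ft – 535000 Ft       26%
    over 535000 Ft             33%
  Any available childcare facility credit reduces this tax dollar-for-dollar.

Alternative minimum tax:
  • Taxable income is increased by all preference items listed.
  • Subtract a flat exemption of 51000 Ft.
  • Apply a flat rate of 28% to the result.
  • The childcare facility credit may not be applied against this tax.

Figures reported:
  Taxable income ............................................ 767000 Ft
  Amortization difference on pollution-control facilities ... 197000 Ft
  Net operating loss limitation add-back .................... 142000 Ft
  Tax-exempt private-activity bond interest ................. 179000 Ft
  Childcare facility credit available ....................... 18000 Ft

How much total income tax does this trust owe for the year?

345520 Ft

Alternative minimum tax:
  Adjusted income: 767000 Ft + 197000 Ft + 142000 Ft + 179000 Ft = 1285000 Ft
  Less exemption 51000 Ft → base 1234000 Ft
  1234000 Ft × 28% = 345520 Ft

General income tax:
  235000 Ft × 16% = 37600 Ft
  267000 Ft × 20% = 53400 Ft
  33000 Ft × 26% = 8580 Ft
  232000 Ft × 33% = 76560 Ft
  → 176140 Ft
  Less childcare facility credit 18000 Ft → 158140 Ft

345520 Ft > 158140 Ft, so the alternative minimum tax is the binding amount.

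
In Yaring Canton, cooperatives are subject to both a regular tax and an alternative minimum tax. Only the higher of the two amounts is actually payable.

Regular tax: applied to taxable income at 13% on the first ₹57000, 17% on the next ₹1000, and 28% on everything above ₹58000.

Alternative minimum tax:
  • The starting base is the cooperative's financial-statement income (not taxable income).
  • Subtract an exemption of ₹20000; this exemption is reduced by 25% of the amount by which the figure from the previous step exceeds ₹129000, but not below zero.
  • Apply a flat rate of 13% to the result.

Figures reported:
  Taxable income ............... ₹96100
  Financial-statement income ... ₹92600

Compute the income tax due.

₹18248

Regular tax:
  ₹57000 × 13% = ₹7410
  ₹1000 × 17% = ₹170
  ₹38100 × 28% = ₹10668
  → ₹18248

Alternative minimum tax:
  Base (financial-statement income): ₹92600
  Exemption: ₹92600 ≤ ₹129000, so full ₹20000 applies
  Base: ₹92600 − ₹20000 = ₹72600
  ₹72600 × 13% = ₹9438

₹18248 > ₹9438, so the regular tax governs.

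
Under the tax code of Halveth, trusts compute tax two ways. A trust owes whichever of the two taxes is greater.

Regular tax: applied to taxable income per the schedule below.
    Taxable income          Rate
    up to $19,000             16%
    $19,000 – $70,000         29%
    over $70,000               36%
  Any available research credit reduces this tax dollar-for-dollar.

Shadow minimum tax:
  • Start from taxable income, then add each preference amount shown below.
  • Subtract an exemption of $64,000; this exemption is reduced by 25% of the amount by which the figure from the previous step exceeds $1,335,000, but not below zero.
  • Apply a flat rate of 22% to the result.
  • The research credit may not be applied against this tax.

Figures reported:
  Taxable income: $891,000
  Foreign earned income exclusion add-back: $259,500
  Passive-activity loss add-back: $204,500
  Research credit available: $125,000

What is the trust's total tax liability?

Regular tax:
  $19,000 × 16% = $3,040
  $51,000 × 29% = $14,790
  $821,000 × 36% = $295,560
  → $313,390
  Less research credit $125,000 → $188,390

Shadow minimum tax:
  Adjusted income: $891,000 + $259,500 + $204,500 = $1,355,000
  Exemption: $64,000 − 25% × ($1,355,000 − $1,335,000) = $64,000 − $5,000 = $59,000
  Base: $1,355,000 − $59,000 = $1,296,000
  $1,296,000 × 22% = $285,120

$285,120 > $188,390, so the shadow minimum tax is the binding amount.

$285,120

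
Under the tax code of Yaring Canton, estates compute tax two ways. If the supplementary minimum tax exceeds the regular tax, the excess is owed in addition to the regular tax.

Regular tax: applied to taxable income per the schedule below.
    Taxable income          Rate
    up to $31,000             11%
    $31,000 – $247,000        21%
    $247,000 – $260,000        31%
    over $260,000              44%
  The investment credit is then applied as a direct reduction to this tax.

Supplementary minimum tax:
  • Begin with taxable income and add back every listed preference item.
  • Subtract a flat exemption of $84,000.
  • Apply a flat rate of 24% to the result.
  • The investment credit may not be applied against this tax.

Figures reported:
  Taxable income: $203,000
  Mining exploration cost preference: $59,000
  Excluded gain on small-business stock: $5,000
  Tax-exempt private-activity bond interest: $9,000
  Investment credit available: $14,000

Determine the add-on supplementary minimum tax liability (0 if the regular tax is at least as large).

Supplementary minimum tax:
  Adjusted income: $203,000 + $59,000 + $5,000 + $9,000 = $276,000
  Less exemption $84,000 → base $192,000
  $192,000 × 24% = $46,080

Regular tax:
  $31,000 × 11% = $3,410
  $172,000 × 21% = $36,120
  → $39,530
  Less investment credit $14,000 → $25,530

Excess of supplementary minimum tax over regular tax: $46,080 − $25,530 = $20,550.

$20,550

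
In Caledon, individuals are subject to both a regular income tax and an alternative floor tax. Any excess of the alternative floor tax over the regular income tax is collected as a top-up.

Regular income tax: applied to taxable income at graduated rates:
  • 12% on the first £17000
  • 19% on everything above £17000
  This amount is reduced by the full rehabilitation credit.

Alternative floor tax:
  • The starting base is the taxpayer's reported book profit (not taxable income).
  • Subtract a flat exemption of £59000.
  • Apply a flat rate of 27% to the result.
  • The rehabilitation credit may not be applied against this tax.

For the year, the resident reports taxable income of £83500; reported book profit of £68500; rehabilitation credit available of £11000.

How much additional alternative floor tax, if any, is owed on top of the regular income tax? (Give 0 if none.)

Regular income tax:
  £17000 × 12% = £2040
  £66500 × 19% = £12635
  → £14675
  Less rehabilitation credit £11000 → £3675

Alternative floor tax:
  Base (reported book profit): £68500
  Less exemption £59000 → base £9500
  £9500 × 27% = £2565

£2565 ≤ £3675, so no add-on is due.

£0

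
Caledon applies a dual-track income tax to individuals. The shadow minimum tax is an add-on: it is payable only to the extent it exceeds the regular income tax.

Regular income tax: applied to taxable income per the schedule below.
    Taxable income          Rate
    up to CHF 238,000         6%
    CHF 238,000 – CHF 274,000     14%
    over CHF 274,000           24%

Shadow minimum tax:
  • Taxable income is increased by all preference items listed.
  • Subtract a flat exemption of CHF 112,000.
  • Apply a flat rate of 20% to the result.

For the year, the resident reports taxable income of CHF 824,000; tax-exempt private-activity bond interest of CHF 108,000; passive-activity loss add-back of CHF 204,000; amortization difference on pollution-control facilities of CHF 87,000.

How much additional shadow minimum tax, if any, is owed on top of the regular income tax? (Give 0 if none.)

Shadow minimum tax:
  Adjusted income: CHF 824,000 + CHF 108,000 + CHF 204,000 + CHF 87,000 = CHF 1,223,000
  Less exemption CHF 112,000 → base CHF 1,111,000
  CHF 1,111,000 × 20% = CHF 222,200

Regular income tax:
  CHF 238,000 × 6% = CHF 14,280
  CHF 36,000 × 14% = CHF 5,040
  CHF 550,000 × 24% = CHF 132,000
  → CHF 151,320

Excess of shadow minimum tax over regular income tax: CHF 222,200 − CHF 151,320 = CHF 70,880.

CHF 70,880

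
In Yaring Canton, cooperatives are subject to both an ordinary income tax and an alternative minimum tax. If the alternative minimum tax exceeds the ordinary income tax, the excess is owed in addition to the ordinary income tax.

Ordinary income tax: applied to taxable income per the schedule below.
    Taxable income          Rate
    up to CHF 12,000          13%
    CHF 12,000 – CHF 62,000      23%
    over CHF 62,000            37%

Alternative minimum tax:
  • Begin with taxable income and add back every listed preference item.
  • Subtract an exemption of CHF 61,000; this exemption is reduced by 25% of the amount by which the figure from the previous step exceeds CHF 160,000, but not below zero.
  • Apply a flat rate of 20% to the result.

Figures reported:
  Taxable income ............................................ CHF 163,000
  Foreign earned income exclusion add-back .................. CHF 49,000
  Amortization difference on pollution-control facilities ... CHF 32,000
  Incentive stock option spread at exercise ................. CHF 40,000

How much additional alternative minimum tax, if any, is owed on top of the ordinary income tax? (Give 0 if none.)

Ordinary income tax:
  CHF 12,000 × 13% = CHF 1,560
  CHF 50,000 × 23% = CHF 11,500
  CHF 101,000 × 37% = CHF 37,370
  → CHF 50,430

Alternative minimum tax:
  Adjusted income: CHF 163,000 + CHF 49,000 + CHF 32,000 + CHF 40,000 = CHF 284,000
  Exemption: CHF 61,000 − 25% × (CHF 284,000 − CHF 160,000) = CHF 61,000 − CHF 31,000 = CHF 30,000
  Base: CHF 284,000 − CHF 30,000 = CHF 254,000
  CHF 254,000 × 20% = CHF 50,800

Excess of alternative minimum tax over ordinary income tax: CHF 50,800 − CHF 50,430 = CHF 370.

CHF 370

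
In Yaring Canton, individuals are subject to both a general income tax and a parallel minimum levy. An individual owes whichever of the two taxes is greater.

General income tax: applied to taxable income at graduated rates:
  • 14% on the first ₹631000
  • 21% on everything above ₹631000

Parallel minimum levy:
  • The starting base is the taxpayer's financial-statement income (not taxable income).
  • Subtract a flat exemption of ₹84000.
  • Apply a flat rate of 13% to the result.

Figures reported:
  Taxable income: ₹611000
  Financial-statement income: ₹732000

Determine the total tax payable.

₹85540

Parallel minimum levy:
  Base (financial-statement income): ₹732000
  Less exemption ₹84000 → base ₹648000
  ₹648000 × 13% = ₹84240

General income tax:
  ₹611000 × 14% = ₹85540

₹85540 > ₹84240, so the general income tax governs.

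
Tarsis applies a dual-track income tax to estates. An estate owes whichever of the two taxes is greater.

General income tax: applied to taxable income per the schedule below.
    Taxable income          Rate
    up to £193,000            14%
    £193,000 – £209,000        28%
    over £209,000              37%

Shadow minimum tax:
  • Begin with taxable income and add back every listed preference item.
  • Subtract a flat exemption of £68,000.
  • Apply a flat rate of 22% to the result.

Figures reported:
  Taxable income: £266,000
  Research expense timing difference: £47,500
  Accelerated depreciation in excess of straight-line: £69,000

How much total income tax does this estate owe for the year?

£69,190

General income tax:
  £193,000 × 14% = £27,020
  £16,000 × 28% = £4,480
  £57,000 × 37% = £21,090
  → £52,590

Shadow minimum tax:
  Adjusted income: £266,000 + £47,500 + £69,000 = £382,500
  Less exemption £68,000 → base £314,500
  £314,500 × 22% = £69,190

£69,190 > £52,590, so the shadow minimum tax is the binding amount.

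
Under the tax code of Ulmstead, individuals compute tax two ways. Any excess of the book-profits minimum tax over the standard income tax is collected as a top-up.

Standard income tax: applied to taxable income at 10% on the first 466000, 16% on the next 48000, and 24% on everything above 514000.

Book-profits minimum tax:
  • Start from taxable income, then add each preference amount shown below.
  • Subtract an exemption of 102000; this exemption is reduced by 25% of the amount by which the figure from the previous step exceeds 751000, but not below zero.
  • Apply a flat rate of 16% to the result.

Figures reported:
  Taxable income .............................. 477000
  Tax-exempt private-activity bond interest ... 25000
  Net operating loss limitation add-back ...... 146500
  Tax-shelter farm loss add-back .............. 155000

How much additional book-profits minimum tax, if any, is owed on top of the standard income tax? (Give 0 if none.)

Standard income tax:
  466000 × 10% = 46600
  11000 × 16% = 1760
  → 48360

Book-profits minimum tax:
  Adjusted income: 477000 + 25000 + 146500 + 155000 = 803500
  Exemption: 102000 − 25% × (803500 − 751000) = 102000 − 13125 = 88875
  Base: 803500 − 88875 = 714625
  714625 × 16% = 114340

Excess of book-profits minimum tax over standard income tax: 114340 − 48360 = 65980.

65980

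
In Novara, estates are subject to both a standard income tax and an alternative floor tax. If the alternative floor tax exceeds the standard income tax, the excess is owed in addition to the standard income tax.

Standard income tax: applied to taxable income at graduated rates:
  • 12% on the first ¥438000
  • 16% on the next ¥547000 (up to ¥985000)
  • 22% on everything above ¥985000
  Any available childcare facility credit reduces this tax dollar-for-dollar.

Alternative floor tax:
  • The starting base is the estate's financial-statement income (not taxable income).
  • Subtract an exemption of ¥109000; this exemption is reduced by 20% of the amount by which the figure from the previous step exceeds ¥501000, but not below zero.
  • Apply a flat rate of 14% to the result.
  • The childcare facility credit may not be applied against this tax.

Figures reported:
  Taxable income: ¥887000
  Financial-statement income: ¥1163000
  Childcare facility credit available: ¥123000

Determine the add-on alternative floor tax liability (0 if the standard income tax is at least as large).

Alternative floor tax:
  Base (financial-statement income): ¥1163000
  Exemption: 20% × (¥1163000 − ¥501000) = ¥132400 ≥ ¥109000, so the exemption is fully phased out
  Base: ¥1163000 − ¥0 = ¥1163000
  ¥1163000 × 14% = ¥162820

Standard income tax:
  ¥438000 × 12% = ¥52560
  ¥449000 × 16% = ¥71840
  → ¥124400
  Less childcare facility credit ¥123000 → ¥1400

Excess of alternative floor tax over standard income tax: ¥162820 − ¥1400 = ¥161420.

¥161420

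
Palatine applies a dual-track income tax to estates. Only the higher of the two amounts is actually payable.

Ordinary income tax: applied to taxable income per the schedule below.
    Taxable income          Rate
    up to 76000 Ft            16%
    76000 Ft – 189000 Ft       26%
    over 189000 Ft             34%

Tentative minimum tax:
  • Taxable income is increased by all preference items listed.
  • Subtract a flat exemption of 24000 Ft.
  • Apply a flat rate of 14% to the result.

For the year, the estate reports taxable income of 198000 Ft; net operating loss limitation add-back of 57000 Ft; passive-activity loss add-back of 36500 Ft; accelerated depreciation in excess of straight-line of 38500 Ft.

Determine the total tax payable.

44600 Ft

Tentative minimum tax:
  Adjusted income: 198000 Ft + 57000 Ft + 36500 Ft + 38500 Ft = 330000 Ft
  Less exemption 24000 Ft → base 306000 Ft
  306000 Ft × 14% = 42840 Ft

Ordinary income tax:
  76000 Ft × 16% = 12160 Ft
  113000 Ft × 26% = 29380 Ft
  9000 Ft × 34% = 3060 Ft
  → 44600 Ft

44600 Ft > 42840 Ft, so the ordinary income tax governs.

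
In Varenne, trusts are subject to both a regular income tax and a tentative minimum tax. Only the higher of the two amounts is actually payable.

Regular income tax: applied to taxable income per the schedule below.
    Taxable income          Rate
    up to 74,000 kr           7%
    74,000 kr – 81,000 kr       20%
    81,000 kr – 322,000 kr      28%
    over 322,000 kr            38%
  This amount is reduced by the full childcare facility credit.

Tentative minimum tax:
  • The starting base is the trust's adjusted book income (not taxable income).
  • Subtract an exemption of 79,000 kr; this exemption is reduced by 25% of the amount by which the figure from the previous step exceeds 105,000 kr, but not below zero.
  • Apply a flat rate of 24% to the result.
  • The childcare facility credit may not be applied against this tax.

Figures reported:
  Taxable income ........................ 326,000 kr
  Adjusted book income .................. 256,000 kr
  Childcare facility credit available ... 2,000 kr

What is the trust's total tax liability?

Regular income tax:
  74,000 kr × 7% = 5,180 kr
  7,000 kr × 20% = 1,400 kr
  241,000 kr × 28% = 67,480 kr
  4,000 kr × 38% = 1,520 kr
  → 75,580 kr
  Less childcare facility credit 2,000 kr → 73,580 kr

Tentative minimum tax:
  Base (adjusted book income): 256,000 kr
  Exemption: 79,000 kr − 25% × (256,000 kr − 105,000 kr) = 79,000 kr − 37,750 kr = 41,250 kr
  Base: 256,000 kr − 41,250 kr = 214,750 kr
  214,750 kr × 24% = 51,540 kr

73,580 kr > 51,540 kr, so the regular income tax governs.

73,580 kr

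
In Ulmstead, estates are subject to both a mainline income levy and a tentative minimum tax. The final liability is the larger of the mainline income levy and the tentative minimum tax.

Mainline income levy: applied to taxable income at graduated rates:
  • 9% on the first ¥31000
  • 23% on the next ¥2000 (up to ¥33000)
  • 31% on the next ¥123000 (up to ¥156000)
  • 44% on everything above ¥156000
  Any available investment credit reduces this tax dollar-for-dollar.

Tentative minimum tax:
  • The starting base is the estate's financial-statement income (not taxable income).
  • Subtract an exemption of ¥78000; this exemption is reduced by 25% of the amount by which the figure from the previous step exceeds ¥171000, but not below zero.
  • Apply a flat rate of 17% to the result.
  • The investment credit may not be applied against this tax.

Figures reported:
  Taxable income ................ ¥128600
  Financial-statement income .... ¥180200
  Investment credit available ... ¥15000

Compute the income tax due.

Mainline income levy:
  ¥31000 × 9% = ¥2790
  ¥2000 × 23% = ¥460
  ¥95600 × 31% = ¥29636
  → ¥32886
  Less investment credit ¥15000 → ¥17886

Tentative minimum tax:
  Base (financial-statement income): ¥180200
  Exemption: ¥78000 − 25% × (¥180200 − ¥171000) = ¥78000 − ¥2300 = ¥75700
  Base: ¥180200 − ¥75700 = ¥104500
  ¥104500 × 17% = ¥17765

¥17886 > ¥17765, so the mainline income levy governs.

¥17886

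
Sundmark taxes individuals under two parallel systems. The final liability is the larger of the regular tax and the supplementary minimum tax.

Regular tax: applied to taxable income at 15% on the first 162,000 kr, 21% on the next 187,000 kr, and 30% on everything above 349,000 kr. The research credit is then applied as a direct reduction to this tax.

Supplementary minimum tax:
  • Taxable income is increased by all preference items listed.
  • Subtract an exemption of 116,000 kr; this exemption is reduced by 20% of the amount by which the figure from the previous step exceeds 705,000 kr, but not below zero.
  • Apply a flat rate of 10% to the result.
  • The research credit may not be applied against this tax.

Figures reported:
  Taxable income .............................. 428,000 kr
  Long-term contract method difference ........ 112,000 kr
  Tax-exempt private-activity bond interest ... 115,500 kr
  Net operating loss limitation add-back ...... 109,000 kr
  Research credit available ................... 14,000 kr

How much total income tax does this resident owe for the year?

Regular tax:
  162,000 kr × 15% = 24,300 kr
  187,000 kr × 21% = 39,270 kr
  79,000 kr × 30% = 23,700 kr
  → 87,270 kr
  Less research credit 14,000 kr → 73,270 kr

Supplementary minimum tax:
  Adjusted income: 428,000 kr + 112,000 kr + 115,500 kr + 109,000 kr = 764,500 kr
  Exemption: 116,000 kr − 20% × (764,500 kr − 705,000 kr) = 116,000 kr − 11,900 kr = 104,100 kr
  Base: 764,500 kr − 104,100 kr = 660,400 kr
  660,400 kr × 10% = 66,040 kr

73,270 kr > 66,040 kr, so the regular tax governs.

73,270 kr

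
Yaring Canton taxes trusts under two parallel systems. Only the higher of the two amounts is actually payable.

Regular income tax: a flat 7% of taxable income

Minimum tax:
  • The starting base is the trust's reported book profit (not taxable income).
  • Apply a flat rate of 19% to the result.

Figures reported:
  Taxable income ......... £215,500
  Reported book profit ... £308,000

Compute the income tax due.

£58,520

Minimum tax:
  Base (reported book profit): £308,000
  £308,000 × 19% = £58,520

Regular income tax:
  £215,500 × 7% = £15,085

£58,520 > £15,085, so the minimum tax is the binding amount.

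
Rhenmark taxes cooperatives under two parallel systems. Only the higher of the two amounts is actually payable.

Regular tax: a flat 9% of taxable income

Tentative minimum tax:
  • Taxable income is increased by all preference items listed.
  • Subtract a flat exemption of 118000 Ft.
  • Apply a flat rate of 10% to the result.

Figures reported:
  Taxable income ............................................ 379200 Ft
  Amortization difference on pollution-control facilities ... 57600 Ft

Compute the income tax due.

34128 Ft

Tentative minimum tax:
  Adjusted income: 379200 Ft + 57600 Ft = 436800 Ft
  Less exemption 118000 Ft → base 318800 Ft
  318800 Ft × 10% = 31880 Ft

Regular tax:
  379200 Ft × 9% = 34128 Ft

34128 Ft > 31880 Ft, so the regular tax governs.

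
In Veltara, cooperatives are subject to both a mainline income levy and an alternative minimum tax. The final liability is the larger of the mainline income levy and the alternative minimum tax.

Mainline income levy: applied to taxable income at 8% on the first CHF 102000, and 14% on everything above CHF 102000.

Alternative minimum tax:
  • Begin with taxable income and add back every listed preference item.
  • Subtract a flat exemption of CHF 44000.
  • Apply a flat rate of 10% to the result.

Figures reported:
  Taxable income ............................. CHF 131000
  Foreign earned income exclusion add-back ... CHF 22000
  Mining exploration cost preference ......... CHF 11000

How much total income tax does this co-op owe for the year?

Mainline income levy:
  CHF 102000 × 8% = CHF 8160
  CHF 29000 × 14% = CHF 4060
  → CHF 12220

Alternative minimum tax:
  Adjusted income: CHF 131000 + CHF 22000 + CHF 11000 = CHF 164000
  Less exemption CHF 44000 → base CHF 120000
  CHF 120000 × 10% = CHF 12000

CHF 12220 > CHF 12000, so the mainline income levy governs.

CHF 12220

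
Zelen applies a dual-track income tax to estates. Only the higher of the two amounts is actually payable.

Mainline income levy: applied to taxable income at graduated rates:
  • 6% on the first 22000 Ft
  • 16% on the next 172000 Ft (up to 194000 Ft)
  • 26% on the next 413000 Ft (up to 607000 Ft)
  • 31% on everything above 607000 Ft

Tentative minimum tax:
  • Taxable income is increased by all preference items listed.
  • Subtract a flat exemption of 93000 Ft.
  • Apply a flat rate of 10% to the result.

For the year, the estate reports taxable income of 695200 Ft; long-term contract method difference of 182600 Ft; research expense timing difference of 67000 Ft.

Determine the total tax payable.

163562 Ft

Mainline income levy:
  22000 Ft × 6% = 1320 Ft
  172000 Ft × 16% = 27520 Ft
  413000 Ft × 26% = 107380 Ft
  88200 Ft × 31% = 27342 Ft
  → 163562 Ft

Tentative minimum tax:
  Adjusted income: 695200 Ft + 182600 Ft + 67000 Ft = 944800 Ft
  Less exemption 93000 Ft → base 851800 Ft
  851800 Ft × 10% = 85180 Ft

163562 Ft > 85180 Ft, so the mainline income levy governs.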